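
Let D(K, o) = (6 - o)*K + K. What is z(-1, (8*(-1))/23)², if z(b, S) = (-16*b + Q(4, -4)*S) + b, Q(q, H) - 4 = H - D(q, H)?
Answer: 485809/529 ≈ 918.35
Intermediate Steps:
D(K, o) = K + K*(6 - o) (D(K, o) = K*(6 - o) + K = K + K*(6 - o))
Q(q, H) = 4 + H - q*(7 - H) (Q(q, H) = 4 + (H - q*(7 - H)) = 4 + H - q*(7 - H))
z(b, S) = -44*S - 15*b (z(b, S) = (-16*b + (4 - 4 + 4*(-7 - 4))*S) + b = (-16*b + (4 - 4 + 4*(-11))*S) + b = (-16*b + (4 - 4 - 44)*S) + b = (-16*b - 44*S) + b = (-44*S - 16*b) + b = -44*S - 15*b)
z(-1, (8*(-1))/23)² = (-44*8*(-1)/23 - 15*(-1))² = (-(-352)/23 + 15)² = (-44*(-8/23) + 15)² = (352/23 + 15)² = (697/23)² = 485809/529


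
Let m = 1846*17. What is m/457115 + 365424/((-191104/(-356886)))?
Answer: 1862953937665159/2729890780 ≈ 6.8243e+5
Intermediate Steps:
m = 31382
m/457115 + 365424/((-191104/(-356886))) = 31382/457115 + 365424/((-191104/(-356886))) = 31382*(1/457115) + 365424/((-191104*(-1/356886))) = 31382/457115 + 365424/(95552/178443) = 31382/457115 + 365424*(178443/95552) = 31382/457115 + 4075459677/5972 = 1862953937665159/2729890780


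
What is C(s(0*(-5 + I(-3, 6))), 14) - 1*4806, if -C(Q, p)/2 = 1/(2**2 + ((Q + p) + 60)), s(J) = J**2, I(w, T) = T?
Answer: -187435/39 ≈ -4806.0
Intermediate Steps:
C(Q, p) = -2/(64 + Q + p) (C(Q, p) = -2/(2**2 + ((Q + p) + 60)) = -2/(4 + (60 + Q + p)) = -2/(64 + Q + p))
C(s(0*(-5 + I(-3, 6))), 14) - 1*4806 = -2/(64 + (0*(-5 + 6))**2 + 14) - 1*4806 = -2/(64 + (0*1)**2 + 14) - 4806 = -2/(64 + 0**2 + 14) - 4806 = -2/(64 + 0 + 14) - 4806 = -2/78 - 4806 = -2*1/78 - 4806 = -1/39 - 4806 = -187435/39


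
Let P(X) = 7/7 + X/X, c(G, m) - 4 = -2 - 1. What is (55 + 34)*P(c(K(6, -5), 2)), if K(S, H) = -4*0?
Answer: 178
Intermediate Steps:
K(S, H) = 0
c(G, m) = 1 (c(G, m) = 4 + (-2 - 1) = 4 - 3 = 1)
P(X) = 2 (P(X) = 7*(1/7) + 1 = 1 + 1 = 2)
(55 + 34)*P(c(K(6, -5), 2)) = (55 + 34)*2 = 89*2 = 178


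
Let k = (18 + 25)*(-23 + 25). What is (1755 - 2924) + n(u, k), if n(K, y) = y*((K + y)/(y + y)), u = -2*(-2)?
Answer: -1124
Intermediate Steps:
u = 4
k = 86 (k = 43*2 = 86)
n(K, y) = K/2 + y/2 (n(K, y) = y*((K + y)/((2*y))) = y*((K + y)*(1/(2*y))) = y*((K + y)/(2*y)) = K/2 + y/2)
(1755 - 2924) + n(u, k) = (1755 - 2924) + ((1/2)*4 + (1/2)*86) = -1169 + (2 + 43) = -1169 + 45 = -1124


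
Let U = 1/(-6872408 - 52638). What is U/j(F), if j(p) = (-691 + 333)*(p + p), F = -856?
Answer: -1/4244332993216 ≈ -2.3561e-13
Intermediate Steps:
j(p) = -716*p
U = -1/6925046 (U = 1/(-6925046) = -1/6925046 ≈ -1.4440e-7)
U/j(F) = -1/(6925046*((-716*(-856)))) = -1/6925046/612896 = -1/6925046*1/612896 = -1/4244332993216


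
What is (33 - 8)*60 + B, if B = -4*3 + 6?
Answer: 1494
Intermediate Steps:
B = -6 (B = -12 + 6 = -6)
(33 - 8)*60 + B = (33 - 8)*60 - 6 = 25*60 - 6 = 1500 - 6 = 1494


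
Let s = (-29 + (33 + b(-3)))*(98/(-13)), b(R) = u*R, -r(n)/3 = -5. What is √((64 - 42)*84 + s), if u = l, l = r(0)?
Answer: √364546/13 ≈ 46.444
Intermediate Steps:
r(n) = 15 (r(n) = -3*(-5) = 15)
l = 15
u = 15
b(R) = 15*R
s = 4018/13 (s = (-29 + (33 + 15*(-3)))*(98/(-13)) = (-29 + (33 - 45))*(98*(-1/13)) = (-29 - 12)*(-98/13) = -41*(-98/13) = 4018/13 ≈ 309.08)
√((64 - 42)*84 + s) = √((64 - 42)*84 + 4018/13) = √(22*84 + 4018/13) = √(1848 + 4018/13) = √(28042/13) = √364546/13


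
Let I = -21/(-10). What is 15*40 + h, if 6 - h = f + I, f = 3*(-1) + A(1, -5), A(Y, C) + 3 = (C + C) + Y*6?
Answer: 6139/10 ≈ 613.90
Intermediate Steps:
A(Y, C) = -3 + 2*C + 6*Y (A(Y, C) = -3 + ((C + C) + Y*6) = -3 + (2*C + 6*Y) = -3 + 2*C + 6*Y)
f = -10 (f = 3*(-1) + (-3 + 2*(-5) + 6*1) = -3 + (-3 - 10 + 6) = -3 - 7 = -10)
I = 21/10 (I = -21*(-⅒) = 21/10 ≈ 2.1000)
h = 139/10 (h = 6 - (-10 + 21/10) = 6 - 1*(-79/10) = 6 + 79/10 = 139/10 ≈ 13.900)
15*40 + h = 15*40 + 139/10 = 600 + 139/10 = 6139/10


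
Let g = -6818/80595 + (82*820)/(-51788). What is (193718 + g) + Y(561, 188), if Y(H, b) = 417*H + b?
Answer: 446437096181399/1043463465 ≈ 4.2784e+5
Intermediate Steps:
Y(H, b) = b + 417*H
g = -1443074596/1043463465 (g = -6818*1/80595 + 67240*(-1/51788) = -6818/80595 - 16810/12947 = -1443074596/1043463465 ≈ -1.3830)
(193718 + g) + Y(561, 188) = (193718 - 1443074596/1043463465) + (188 + 417*561) = 202136212438274/1043463465 + (188 + 233937) = 202136212438274/1043463465 + 234125 = 446437096181399/1043463465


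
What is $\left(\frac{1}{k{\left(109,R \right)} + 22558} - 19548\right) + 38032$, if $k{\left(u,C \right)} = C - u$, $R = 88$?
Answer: $\frac{416573909}{22537} \approx 18484.0$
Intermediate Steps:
$\left(\frac{1}{k{\left(109,R \right)} + 22558} - 19548\right) + 38032 = \left(\frac{1}{\left(88 - 109\right) + 22558} - 19548\right) + 38032 = \left(\frac{1}{-21 + 22558} - 19548\right) + 38032 = \left(\frac{1}{22537} - 19548\right) + 38032 = - \frac{440553275}{22537} + 38032 = \frac{416573909}{22537}$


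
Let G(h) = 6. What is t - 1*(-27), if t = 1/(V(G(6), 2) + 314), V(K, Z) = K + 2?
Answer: 8695/322 ≈ 27.003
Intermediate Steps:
V(K, Z) = 2 + K
t = 1/322 (t = 1/((2 + 6) + 314) = 1/(8 + 314) = 1/322 ≈ 0.0031056)
t - 1*(-27) = 1/322 - 1*(-27) = 1/322 + 27 = 8695/322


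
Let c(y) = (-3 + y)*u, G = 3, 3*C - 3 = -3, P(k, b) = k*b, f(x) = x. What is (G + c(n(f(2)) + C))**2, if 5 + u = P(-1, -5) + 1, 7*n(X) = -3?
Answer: 9/49 ≈ 0.18367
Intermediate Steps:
n(X) = -3/7 (n(X) = (1/7)*(-3) = -3/7)
P(k, b) = b*k
C = 0 (C = 1 + (1/3)*(-3) = 1 - 1 = 0)
u = 1 (u = -5 + (-5*(-1) + 1) = -5 + (5 + 1) = -5 + 6 = 1)
c(y) = -3 + y (c(y) = (-3 + y)*1 = -3 + y)
(G + c(n(f(2)) + C))**2 = (3 + (-3 + (-3/7 + 0)))**2 = (3 + (-3 - 3/7))**2 = (3 - 24/7)**2 = (-3/7)**2 = 9/49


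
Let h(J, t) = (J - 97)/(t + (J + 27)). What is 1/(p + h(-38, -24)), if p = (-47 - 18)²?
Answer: 7/29602 ≈ 0.00023647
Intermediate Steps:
p = 4225 (p = (-65)² = 4225)
h(J, t) = (-97 + J)/(27 + J + t) (h(J, t) = (-97 + J)/(t + (27 + J)) = (-97 + J)/(27 + J + t))
1/(p + h(-38, -24)) = 1/(4225 + (-97 - 38)/(27 - 38 - 24)) = 1/(4225 - 135/(-35)) = 1/(4225 - 1/35*(-135)) = 1/(4225 + 27/7) = 1/(29602/7) = 7/29602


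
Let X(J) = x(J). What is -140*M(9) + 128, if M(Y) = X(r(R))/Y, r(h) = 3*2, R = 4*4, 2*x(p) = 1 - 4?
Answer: 454/3 ≈ 151.33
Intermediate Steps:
x(p) = -3/2 (x(p) = (1 - 4)/2 = (1/2)*(-3) = -3/2)
R = 16
r(h) = 6
X(J) = -3/2
M(Y) = -3/(2*Y)
-140*M(9) + 128 = -(-210)/9 + 128 = -140*(-1/6) + 128 = 70/3 + 128 = 454/3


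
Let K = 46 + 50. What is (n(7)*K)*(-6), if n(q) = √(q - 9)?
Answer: -576*I*√2 ≈ -814.59*I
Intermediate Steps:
K = 96
n(q) = √(-9 + q)
(n(7)*K)*(-6) = (√(-9 + 7)*96)*(-6) = (√(-2)*96)*(-6) = ((I*√2)*96)*(-6) = (96*I*√2)*(-6) = -576*I*√2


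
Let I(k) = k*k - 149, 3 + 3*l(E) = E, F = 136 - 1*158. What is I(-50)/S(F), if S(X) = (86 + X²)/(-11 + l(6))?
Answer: -2351/57 ≈ -41.246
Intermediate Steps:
F = -22 (F = 136 - 158 = -22)
l(E) = -1 + E/3
I(k) = -149 + k² (I(k) = k² - 149 = -149 + k²)
S(X) = -43/5 - X²/10 (S(X) = (86 + X²)/(-11 + (-1 + (⅓)*6)) = (86 + X²)/(-11 + (-1 + 2)) = (86 + X²)/(-11 + 1) = (86 + X²)/(-10) = (86 + X²)*(-⅒) = -43/5 - X²/10)
I(-50)/S(F) = (-149 + (-50)²)/(-43/5 - ⅒*(-22)²) = (-149 + 2500)/(-43/5 - ⅒*484) = 2351/(-43/5 - 242/5) = 2351/(-57) = 2351*(-1/57) = -2351/57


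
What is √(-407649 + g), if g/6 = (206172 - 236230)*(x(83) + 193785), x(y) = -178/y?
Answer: 3*I*√26751332696181/83 ≈ 1.8695e+5*I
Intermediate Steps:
g = -2900713083996/83 (g = 6*((206172 - 236230)*(-178/83 + 193785)) = 6*(-30058*(-178*1/83 + 193785)) = 6*(-30058*(-178/83 + 193785)) = 6*(-30058*16083977/83) = 6*(-483452180666/83) = -2900713083996/83 ≈ -3.4948e+10)
√(-407649 + g) = √(-407649 - 2900713083996/83) = √(-2900746918863/83) = 3*I*√26751332696181/83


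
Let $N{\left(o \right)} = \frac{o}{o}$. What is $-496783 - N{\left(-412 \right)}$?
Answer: $-496784$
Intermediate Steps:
$N{\left(o \right)} = 1$
$-496783 - N{\left(-412 \right)} = -496783 - 1 = -496784$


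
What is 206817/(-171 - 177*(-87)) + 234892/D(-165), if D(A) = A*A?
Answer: 341019563/15354900 ≈ 22.209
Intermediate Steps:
D(A) = A²
206817/(-171 - 177*(-87)) + 234892/D(-165) = 206817/(-171 - 177*(-87)) + 234892/((-165)²) = 206817/(-171 + 15399) + 234892/27225 = 206817/15228 + 234892*(1/27225) = 206817*(1/15228) + 234892/27225 = 68939/5076 + 234892/27225 = 341019563/15354900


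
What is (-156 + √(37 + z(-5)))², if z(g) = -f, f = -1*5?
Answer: (156 - √42)² ≈ 22356.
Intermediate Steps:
f = -5
z(g) = 5 (z(g) = -1*(-5) = 5)
(-156 + √(37 + z(-5)))² = (-156 + √(37 + 5))² = (-156 + √42)²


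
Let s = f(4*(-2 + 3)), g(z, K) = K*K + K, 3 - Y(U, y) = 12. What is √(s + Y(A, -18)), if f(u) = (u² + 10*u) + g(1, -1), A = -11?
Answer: √47 ≈ 6.8557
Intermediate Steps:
Y(U, y) = -9 (Y(U, y) = 3 - 1*12 = 3 - 12 = -9)
g(z, K) = K + K² (g(z, K) = K² + K = K + K²)
f(u) = u² + 10*u (f(u) = (u² + 10*u) - (1 - 1) = (u² + 10*u) - 1*0 = (u² + 10*u) + 0 = u² + 10*u)
s = 56 (s = (4*(-2 + 3))*(10 + 4*(-2 + 3)) = (4*1)*(10 + 4*1) = 4*(10 + 4) = 4*14 = 56)
√(s + Y(A, -18)) = √(56 - 9) = √47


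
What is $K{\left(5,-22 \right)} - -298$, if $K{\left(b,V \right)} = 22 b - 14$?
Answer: $394$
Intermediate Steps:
$K{\left(b,V \right)} = -14 + 22 b$
$K{\left(5,-22 \right)} - -298 = \left(-14 + 22 \cdot 5\right) - -298 = \left(-14 + 110\right) + 298 = 96 + 298 = 394$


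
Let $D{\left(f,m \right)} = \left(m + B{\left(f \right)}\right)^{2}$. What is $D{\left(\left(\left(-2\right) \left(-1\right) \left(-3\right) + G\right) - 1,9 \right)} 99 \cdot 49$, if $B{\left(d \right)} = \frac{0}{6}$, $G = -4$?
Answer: $392931$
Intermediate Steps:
$B{\left(d \right)} = 0$ ($B{\left(d \right)} = 0 \cdot \frac{1}{6} = 0$)
$D{\left(f,m \right)} = m^{2}$ ($D{\left(f,m \right)} = \left(m + 0\right)^{2} = m^{2}$)
$D{\left(\left(\left(-2\right) \left(-1\right) \left(-3\right) + G\right) - 1,9 \right)} 99 \cdot 49 = 9^{2} \cdot 99 \cdot 49 = 81 \cdot 99 \cdot 49 = 8019 \cdot 49 = 392931$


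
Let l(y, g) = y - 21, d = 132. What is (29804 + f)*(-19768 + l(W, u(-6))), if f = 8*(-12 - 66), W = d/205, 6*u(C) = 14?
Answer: -23674393468/41 ≈ -5.7742e+8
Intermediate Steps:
u(C) = 7/3 (u(C) = (⅙)*14 = 7/3)
W = 132/205 ≈ 0.64390
l(y, g) = -21 + y
f = -624 (f = 8*(-78) = -624)
(29804 + f)*(-19768 + l(W, u(-6))) = (29804 - 624)*(-19768 + (-21 + 132/205)) = 29180*(-19768 - 4173/205) = 29180*(-4056613/205) = -23674393468/41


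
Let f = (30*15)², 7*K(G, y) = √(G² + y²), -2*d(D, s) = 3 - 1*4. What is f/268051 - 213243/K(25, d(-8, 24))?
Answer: 202500/268051 - 2985402*√2501/2501 ≈ -59695.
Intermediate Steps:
d(D, s) = ½ (d(D, s) = -(3 - 1*4)/2 = -(3 - 4)/2 = -½*(-1) = ½)
K(G, y) = √(G² + y²)/7
f = 202500 (f = 450² = 202500)
f/268051 - 213243/K(25, d(-8, 24)) = 202500/268051 - 213243*7/√(25² + (½)²) = 202500*(1/268051) - 213243*7/√(625 + ¼) = 202500/268051 - 213243*14*√2501/2501 = 202500/268051 - 2985402*√2501/2501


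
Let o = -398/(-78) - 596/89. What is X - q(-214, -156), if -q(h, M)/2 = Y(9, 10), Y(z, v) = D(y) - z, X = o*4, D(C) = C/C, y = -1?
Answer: -77668/3471 ≈ -22.376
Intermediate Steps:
o = -5533/3471 (o = -398*(-1/78) - 596*1/89 = 199/39 - 596/89 = -5533/3471 ≈ -1.5941)
D(C) = 1
X = -22132/3471 (X = -5533/3471*4 = -22132/3471 ≈ -6.3763)
Y(z, v) = 1 - z
q(h, M) = 16 (q(h, M) = -2*(1 - 1*9) = -2*(1 - 9) = -2*(-8) = 16)
X - q(-214, -156) = -22132/3471 - 1*16 = -22132/3471 - 16 = -77668/3471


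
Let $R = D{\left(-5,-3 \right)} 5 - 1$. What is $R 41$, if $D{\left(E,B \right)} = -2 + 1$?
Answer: $-246$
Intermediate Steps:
$D{\left(E,B \right)} = -1$
$R = -6$ ($R = \left(-1\right) 5 - 1 = -5 - 1 = -6$)
$R 41 = \left(-6\right) 41 = -246$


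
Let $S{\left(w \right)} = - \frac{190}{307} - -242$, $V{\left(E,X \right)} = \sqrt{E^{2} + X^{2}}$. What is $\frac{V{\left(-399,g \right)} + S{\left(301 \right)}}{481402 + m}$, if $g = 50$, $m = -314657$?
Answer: $\frac{74104}{51190715} + \frac{\sqrt{161701}}{166745} \approx 0.0038592$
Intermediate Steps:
$S{\left(w \right)} = \frac{74104}{307}$ ($S{\left(w \right)} = \left(-190\right) \frac{1}{307} + 242 = - \frac{190}{307} + 242 = \frac{74104}{307}$)
$\frac{V{\left(-399,g \right)} + S{\left(301 \right)}}{481402 + m} = \frac{\sqrt{\left(-399\right)^{2} + 50^{2}} + \frac{74104}{307}}{481402 - 314657} = \frac{\sqrt{159201 + 2500} + \frac{74104}{307}}{166745} = \left(\sqrt{161701} + \frac{74104}{307}\right) \frac{1}{166745} = \left(\frac{74104}{307} + \sqrt{161701}\right) \frac{1}{166745} = \frac{74104}{51190715} + \frac{\sqrt{161701}}{166745}$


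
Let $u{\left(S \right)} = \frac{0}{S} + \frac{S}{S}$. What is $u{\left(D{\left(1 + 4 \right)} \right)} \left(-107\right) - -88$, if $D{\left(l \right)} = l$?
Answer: $-19$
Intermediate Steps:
$u{\left(S \right)} = 1$ ($u{\left(S \right)} = 0 + 1 = 1$)
$u{\left(D{\left(1 + 4 \right)} \right)} \left(-107\right) - -88 = 1 \left(-107\right) - -88 = -107 + 88 = -19$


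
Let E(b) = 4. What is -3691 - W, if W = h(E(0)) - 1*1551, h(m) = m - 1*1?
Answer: -2143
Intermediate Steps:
h(m) = -1 + m (h(m) = m - 1 = -1 + m)
W = -1548 (W = (-1 + 4) - 1*1551 = 3 - 1551 = -1548)
-3691 - W = -3691 - 1*(-1548) = -3691 + 1548 = -2143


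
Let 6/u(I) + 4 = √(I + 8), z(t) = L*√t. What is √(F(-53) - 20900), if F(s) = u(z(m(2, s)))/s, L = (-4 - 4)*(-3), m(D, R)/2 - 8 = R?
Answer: √(-20900 - 6/(53*(-4 + √(8 + 72*I*√10)))) ≈ 0.e-5 + 144.57*I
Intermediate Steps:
m(D, R) = 16 + 2*R
L = 24 (L = -8*(-3) = 24)
z(t) = 24*√t
u(I) = 6/(-4 + √(8 + I)) (u(I) = 6/(-4 + √(I + 8)) = 6/(-4 + √(8 + I)))
F(s) = 6/(s*(-4 + √(8 + 24*√(16 + 2*s)))) (F(s) = (6/(-4 + √(8 + 24*√(16 + 2*s))))/s = 6/(s*(-4 + √(8 + 24*√(16 + 2*s)))))
√(F(-53) - 20900) = √(3/(-53*(-2 + √2*√(1 + 3*√2*√(8 - 53)))) - 20900) = √(3*(-1/53)/(-2 + √2*√(1 + 3*√2*√(-45))) - 20900) = √(3*(-1/53)/(-2 + √2*√(1 + 3*√2*(3*I*√5))) - 20900) = √(3*(-1/53)/(-2 + √2*√(1 + 9*I*√10)) - 20900) = √(-3/(53*(-2 + √2*√(1 + 9*I*√10))) - 20900) = √(-20900 - 3/(53*(-2 + √2*√(1 + 9*I*√10))))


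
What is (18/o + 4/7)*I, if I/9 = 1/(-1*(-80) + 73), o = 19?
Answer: 202/2261 ≈ 0.089341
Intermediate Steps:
I = 1/17 (I = 9/(-1*(-80) + 73) = 9/(80 + 73) = 9/153 = 9*(1/153) = 1/17 ≈ 0.058824)
(18/o + 4/7)*I = (18/19 + 4/7)*(1/17) = (202/133)*(1/17) = 202/2261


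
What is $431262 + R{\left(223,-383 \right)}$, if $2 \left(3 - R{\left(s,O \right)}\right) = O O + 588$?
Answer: $\frac{715253}{2} \approx 3.5763 \cdot 10^{5}$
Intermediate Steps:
$R{\left(s,O \right)} = -291 - \frac{O^{2}}{2}$ ($R{\left(s,O \right)} = 3 - \frac{O O + 588}{2} = 3 - \frac{O^{2} + 588}{2} = 3 - \frac{588 + O^{2}}{2} = 3 - \left(294 + \frac{O^{2}}{2}\right) = -291 - \frac{O^{2}}{2}$)
$431262 + R{\left(223,-383 \right)} = 431262 - \left(291 + \frac{\left(-383\right)^{2}}{2}\right) = 431262 - \frac{147271}{2} = \frac{715253}{2}$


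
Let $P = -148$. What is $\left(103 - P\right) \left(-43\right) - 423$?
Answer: $-11216$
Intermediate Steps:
$\left(103 - P\right) \left(-43\right) - 423 = \left(103 - -148\right) \left(-43\right) - 423 = \left(103 + 148\right) \left(-43\right) - 423 = 251 \left(-43\right) - 423 = -10793 - 423 = -11216$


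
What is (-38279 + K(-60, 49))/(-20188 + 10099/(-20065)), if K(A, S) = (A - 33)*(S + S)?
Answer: 950940545/405082319 ≈ 2.3475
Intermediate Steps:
K(A, S) = 2*S*(-33 + A) (K(A, S) = (-33 + A)*(2*S) = 2*S*(-33 + A))
(-38279 + K(-60, 49))/(-20188 + 10099/(-20065)) = (-38279 + 2*49*(-33 - 60))/(-20188 + 10099/(-20065)) = (-38279 + 2*49*(-93))/(-20188 + 10099*(-1/20065)) = (-38279 - 9114)/(-20188 - 10099/20065) = -47393/(-405082319/20065) = -47393*(-20065/405082319) = 950940545/405082319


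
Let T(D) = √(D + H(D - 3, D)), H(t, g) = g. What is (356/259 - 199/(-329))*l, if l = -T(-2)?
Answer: -48190*I/12173 ≈ -3.9588*I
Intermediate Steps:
T(D) = √2*√D (T(D) = √(D + D) = √(2*D) = √2*√D)
l = -2*I (l = -√2*√(-2) = -√2*I*√2 = -2*I ≈ -2.0*I)
(356/259 - 199/(-329))*l = (356/259 - 199/(-329))*(-2*I) = (356*(1/259) - 199*(-1/329))*(-2*I) = (356/259 + 199/329)*(-2*I) = 24095*(-2*I)/12173 = -48190*I/12173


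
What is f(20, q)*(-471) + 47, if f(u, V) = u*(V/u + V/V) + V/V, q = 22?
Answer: -20206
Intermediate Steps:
f(u, V) = 1 + u*(1 + V/u) (f(u, V) = u*(V/u + 1) + 1 = u*(1 + V/u) + 1 = 1 + u*(1 + V/u))
f(20, q)*(-471) + 47 = (1 + 22 + 20)*(-471) + 47 = 43*(-471) + 47 = -20253 + 47 = -20206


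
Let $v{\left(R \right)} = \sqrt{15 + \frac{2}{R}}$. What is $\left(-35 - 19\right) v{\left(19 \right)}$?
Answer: $- \frac{54 \sqrt{5453}}{19} \approx -209.87$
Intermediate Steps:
$\left(-35 - 19\right) v{\left(19 \right)} = \left(-35 - 19\right) \sqrt{15 + \frac{2}{19}} = - 54 \sqrt{15 + 2 \cdot \frac{1}{19}} = - 54 \sqrt{15 + \frac{2}{19}} = - 54 \sqrt{\frac{287}{19}} = - 54 \frac{\sqrt{5453}}{19} = - \frac{54 \sqrt{5453}}{19}$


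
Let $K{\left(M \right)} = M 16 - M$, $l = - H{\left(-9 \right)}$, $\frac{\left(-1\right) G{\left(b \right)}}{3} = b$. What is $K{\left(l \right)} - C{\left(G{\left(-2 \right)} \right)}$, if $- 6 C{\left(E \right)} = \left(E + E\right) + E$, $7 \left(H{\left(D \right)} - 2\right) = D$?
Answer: $- \frac{54}{7} \approx -7.7143$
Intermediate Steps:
$H{\left(D \right)} = 2 + \frac{D}{7}$
$G{\left(b \right)} = - 3 b$
$C{\left(E \right)} = - \frac{E}{2}$ ($C{\left(E \right)} = - \frac{\left(E + E\right) + E}{6} = - \frac{2 E + E}{6} = - \frac{3 E}{6} = - \frac{E}{2}$)
$l = - \frac{5}{7}$ ($l = - (2 + \frac{1}{7} \left(-9\right)) = - (2 - \frac{9}{7}) = \left(-1\right) \frac{5}{7} = - \frac{5}{7} \approx -0.71429$)
$K{\left(M \right)} = 15 M$ ($K{\left(M \right)} = 16 M - M = 15 M$)
$K{\left(l \right)} - C{\left(G{\left(-2 \right)} \right)} = 15 \left(- \frac{5}{7}\right) - - \frac{\left(-3\right) \left(-2\right)}{2} = - \frac{75}{7} - \left(- \frac{1}{2}\right) 6 = - \frac{75}{7} - -3 = - \frac{75}{7} + 3 = - \frac{54}{7}$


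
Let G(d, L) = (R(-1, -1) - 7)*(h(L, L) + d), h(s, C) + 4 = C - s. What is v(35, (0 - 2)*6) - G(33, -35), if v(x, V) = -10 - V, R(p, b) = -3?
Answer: 292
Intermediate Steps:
h(s, C) = -4 + C - s (h(s, C) = -4 + (C - s) = -4 + C - s)
G(d, L) = 40 - 10*d (G(d, L) = (-3 - 7)*((-4 + L - L) + d) = -10*(-4 + d) = 40 - 10*d)
v(35, (0 - 2)*6) - G(33, -35) = (-10 - (0 - 2)*6) - (40 - 10*33) = (-10 - (-2)*6) - (40 - 330) = (-10 - 1*(-12)) - 1*(-290) = (-10 + 12) + 290 = 2 + 290 = 292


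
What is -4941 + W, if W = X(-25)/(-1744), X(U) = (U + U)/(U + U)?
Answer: -8617105/1744 ≈ -4941.0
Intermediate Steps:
X(U) = 1 (X(U) = (2*U)/((2*U)) = (2*U)*(1/(2*U)) = 1)
W = -1/1744 (W = 1/(-1744) = 1*(-1/1744) = -1/1744 ≈ -0.00057339)
-4941 + W = -4941 - 1/1744 = -8617105/1744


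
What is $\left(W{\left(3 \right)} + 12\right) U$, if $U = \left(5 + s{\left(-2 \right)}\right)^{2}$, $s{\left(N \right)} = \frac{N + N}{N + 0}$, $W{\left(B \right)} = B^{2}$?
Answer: $1029$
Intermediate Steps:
$s{\left(N \right)} = 2$ ($s{\left(N \right)} = \frac{2 N}{N} = 2$)
$U = 49$ ($U = \left(5 + 2\right)^{2} = 7^{2} = 49$)
$\left(W{\left(3 \right)} + 12\right) U = \left(3^{2} + 12\right) 49 = \left(9 + 12\right) 49 = 21 \cdot 49 = 1029$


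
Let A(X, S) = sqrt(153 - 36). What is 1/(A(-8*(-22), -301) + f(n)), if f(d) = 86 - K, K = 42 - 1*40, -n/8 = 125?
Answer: 28/2313 - sqrt(13)/2313 ≈ 0.010547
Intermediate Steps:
n = -1000 (n = -8*125 = -1000)
K = 2 (K = 42 - 40 = 2)
A(X, S) = 3*sqrt(13) (A(X, S) = sqrt(117) = 3*sqrt(13))
f(d) = 84 (f(d) = 86 - 1*2 = 86 - 2 = 84)
1/(A(-8*(-22), -301) + f(n)) = 1/(3*sqrt(13) + 84) = 1/(84 + 3*sqrt(13))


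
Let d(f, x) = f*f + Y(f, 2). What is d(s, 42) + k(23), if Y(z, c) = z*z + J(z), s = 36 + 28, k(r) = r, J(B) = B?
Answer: 8279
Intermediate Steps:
s = 64
Y(z, c) = z + z**2 (Y(z, c) = z*z + z = z**2 + z = z + z**2)
d(f, x) = f**2 + f*(1 + f) (d(f, x) = f*f + f*(1 + f) = f**2 + f*(1 + f))
d(s, 42) + k(23) = 64*(1 + 2*64) + 23 = 64*(1 + 128) + 23 = 64*129 + 23 = 8256 + 23 = 8279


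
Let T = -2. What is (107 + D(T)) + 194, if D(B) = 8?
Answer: 309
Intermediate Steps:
(107 + D(T)) + 194 = (107 + 8) + 194 = 115 + 194 = 309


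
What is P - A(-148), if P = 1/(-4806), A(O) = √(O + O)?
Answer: -1/4806 - 2*I*√74 ≈ -0.00020807 - 17.205*I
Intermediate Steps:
A(O) = √2*√O (A(O) = √(2*O) = √2*√O)
P = -1/4806 ≈ -0.00020807
P - A(-148) = -1/4806 - √2*√(-148) = -1/4806 - √2*2*I*√37 = -1/4806 - 2*I*√74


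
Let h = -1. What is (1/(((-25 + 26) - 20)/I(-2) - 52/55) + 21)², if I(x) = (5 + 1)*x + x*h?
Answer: 214369/441 ≈ 486.10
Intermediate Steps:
I(x) = 5*x (I(x) = (5 + 1)*x + x*(-1) = 6*x - x = 5*x)
(1/(((-25 + 26) - 20)/I(-2) - 52/55) + 21)² = (1/(((-25 + 26) - 20)/((5*(-2))) - 52/55) + 21)² = (1/((1 - 20)/(-10) - 52*1/55) + 21)² = (1/(-19*(-⅒) - 52/55) + 21)² = (1/(19/10 - 52/55) + 21)² = (1/(21/22) + 21)² = (22/21 + 21)² = (463/21)² = 214369/441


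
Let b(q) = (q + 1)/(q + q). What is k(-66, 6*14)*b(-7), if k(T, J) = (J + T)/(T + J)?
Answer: 3/7 ≈ 0.42857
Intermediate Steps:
k(T, J) = 1 (k(T, J) = (J + T)/(J + T) = 1)
b(q) = (1 + q)/(2*q) (b(q) = (1 + q)/((2*q)) = (1 + q)*(1/(2*q)) = (1 + q)/(2*q))
k(-66, 6*14)*b(-7) = 1*((1/2)*(1 - 7)/(-7)) = 1*((1/2)*(-1/7)*(-6)) = 1*(3/7) = 3/7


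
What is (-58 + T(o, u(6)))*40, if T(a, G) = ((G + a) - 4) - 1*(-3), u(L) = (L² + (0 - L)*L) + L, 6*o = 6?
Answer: -2080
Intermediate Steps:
o = 1 (o = (⅙)*6 = 1)
u(L) = L (u(L) = (L² + (-L)*L) + L = (L² - L²) + L = 0 + L = L)
T(a, G) = -1 + G + a (T(a, G) = (-4 + G + a) + 3 = -1 + G + a)
(-58 + T(o, u(6)))*40 = (-58 + (-1 + 6 + 1))*40 = (-58 + 6)*40 = -52*40 = -2080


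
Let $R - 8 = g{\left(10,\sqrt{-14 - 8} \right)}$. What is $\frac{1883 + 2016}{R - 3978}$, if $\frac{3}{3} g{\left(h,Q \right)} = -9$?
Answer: $- \frac{3899}{3979} \approx -0.97989$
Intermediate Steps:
$g{\left(h,Q \right)} = -9$
$R = -1$ ($R = 8 - 9 = -1$)
$\frac{1883 + 2016}{R - 3978} = \frac{1883 + 2016}{-1 - 3978} = \frac{3899}{-3979} = 3899 \left(- \frac{1}{3979}\right) = - \frac{3899}{3979}$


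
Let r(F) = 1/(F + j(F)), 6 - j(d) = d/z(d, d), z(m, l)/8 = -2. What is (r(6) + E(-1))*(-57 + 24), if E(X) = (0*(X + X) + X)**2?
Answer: -107/3 ≈ -35.667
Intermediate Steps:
z(m, l) = -16 (z(m, l) = 8*(-2) = -16)
j(d) = 6 + d/16 (j(d) = 6 - d/(-16) = 6 - d*(-1)/16 = 6 - (-1)*d/16 = 6 + d/16)
r(F) = 1/(6 + 17*F/16) (r(F) = 1/(F + (6 + F/16)) = 1/(6 + 17*F/16))
E(X) = X**2 (E(X) = (0*(2*X) + X)**2 = (0 + X)**2 = X**2)
(r(6) + E(-1))*(-57 + 24) = (16/(96 + 17*6) + (-1)**2)*(-57 + 24) = (16/(96 + 102) + 1)*(-33) = (16/198 + 1)*(-33) = (16*(1/198) + 1)*(-33) = (8/99 + 1)*(-33) = (107/99)*(-33) = -107/3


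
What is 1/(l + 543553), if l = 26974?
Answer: 1/570527 ≈ 1.7528e-6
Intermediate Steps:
1/(l + 543553) = 1/(26974 + 543553) = 1/570527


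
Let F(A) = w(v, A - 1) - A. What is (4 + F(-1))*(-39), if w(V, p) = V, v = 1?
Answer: -234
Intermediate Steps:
F(A) = 1 - A
(4 + F(-1))*(-39) = (4 + (1 - 1*(-1)))*(-39) = (4 + (1 + 1))*(-39) = (4 + 2)*(-39) = 6*(-39) = -234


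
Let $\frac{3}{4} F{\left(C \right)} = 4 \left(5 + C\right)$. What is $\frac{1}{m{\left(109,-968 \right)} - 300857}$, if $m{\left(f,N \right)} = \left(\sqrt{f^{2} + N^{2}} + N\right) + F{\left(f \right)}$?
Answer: $- \frac{301217}{90730732184} - \frac{\sqrt{948905}}{90730732184} \approx -3.3306 \cdot 10^{-6}$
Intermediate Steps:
$F{\left(C \right)} = \frac{80}{3} + \frac{16 C}{3}$ ($F{\left(C \right)} = \frac{4 \cdot 4 \left(5 + C\right)}{3} = \frac{4 \left(20 + 4 C\right)}{3} = \frac{80}{3} + \frac{16 C}{3}$)
$m{\left(f,N \right)} = \frac{80}{3} + N + \sqrt{N^{2} + f^{2}} + \frac{16 f}{3}$ ($m{\left(f,N \right)} = \left(\sqrt{f^{2} + N^{2}} + N\right) + \left(\frac{80}{3} + \frac{16 f}{3}\right) = \left(\sqrt{N^{2} + f^{2}} + N\right) + \left(\frac{80}{3} + \frac{16 f}{3}\right) = \left(N + \sqrt{N^{2} + f^{2}}\right) + \left(\frac{80}{3} + \frac{16 f}{3}\right) = \frac{80}{3} + N + \sqrt{N^{2} + f^{2}} + \frac{16 f}{3}$)
$\frac{1}{m{\left(109,-968 \right)} - 300857} = \frac{1}{\left(\frac{80}{3} - 968 + \sqrt{\left(-968\right)^{2} + 109^{2}} + \frac{16}{3} \cdot 109\right) - 300857} = \frac{1}{\left(\frac{80}{3} - 968 + \sqrt{937024 + 11881} + \frac{1744}{3}\right) - 300857} = \frac{1}{\left(\frac{80}{3} - 968 + \sqrt{948905} + \frac{1744}{3}\right) - 300857} = \frac{1}{\left(-360 + \sqrt{948905}\right) - 300857} = \frac{1}{-301217 + \sqrt{948905}}$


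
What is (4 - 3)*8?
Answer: 8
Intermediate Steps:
(4 - 3)*8 = 1*8 = 8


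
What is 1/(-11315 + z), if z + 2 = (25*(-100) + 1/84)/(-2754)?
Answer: -231336/2617819513 ≈ -8.8370e-5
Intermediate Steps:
z = -252673/231336 (z = -2 + (25*(-100) + 1/84)/(-2754) = -2 + (-2500 + 1/84)*(-1/2754) = -2 - 209999/84*(-1/2754) = -2 + 209999/231336 = -252673/231336 ≈ -1.0922)
1/(-11315 + z) = 1/(-11315 - 252673/231336) = 1/(-2617819513/231336) = -231336/2617819513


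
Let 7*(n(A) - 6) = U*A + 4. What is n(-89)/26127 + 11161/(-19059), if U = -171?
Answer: -583429498/1161893817 ≈ -0.50214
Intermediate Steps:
n(A) = 46/7 - 171*A/7 (n(A) = 6 + (-171*A + 4)/7 = 6 + (4 - 171*A)/7 = 6 + (4/7 - 171*A/7) = 46/7 - 171*A/7)
n(-89)/26127 + 11161/(-19059) = (46/7 - 171/7*(-89))/26127 + 11161/(-19059) = (46/7 + 15219/7)*(1/26127) + 11161*(-1/19059) = (15265/7)*(1/26127) - 11161/19059 = 15265/182889 - 11161/19059 = -583429498/1161893817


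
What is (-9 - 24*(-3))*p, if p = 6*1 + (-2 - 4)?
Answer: 0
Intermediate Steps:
p = 0 (p = 6 - 6 = 0)
(-9 - 24*(-3))*p = (-9 - 24*(-3))*0 = (-9 - 8*(-9))*0 = (-9 + 72)*0 = 63*0 = 0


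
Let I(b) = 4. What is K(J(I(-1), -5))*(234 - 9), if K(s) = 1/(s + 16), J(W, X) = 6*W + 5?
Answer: 5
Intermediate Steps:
J(W, X) = 5 + 6*W
K(s) = 1/(16 + s)
K(J(I(-1), -5))*(234 - 9) = (234 - 9)/(16 + (5 + 6*4)) = 225/(16 + (5 + 24)) = 225/(16 + 29) = 225/45 = (1/45)*225 = 5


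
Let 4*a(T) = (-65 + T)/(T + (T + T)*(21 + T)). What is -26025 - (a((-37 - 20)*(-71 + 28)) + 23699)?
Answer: -1205329153553/24240390 ≈ -49724.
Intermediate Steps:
a(T) = (-65 + T)/(4*(T + 2*T*(21 + T))) (a(T) = ((-65 + T)/(T + (T + T)*(21 + T)))/4 = ((-65 + T)/(T + (2*T)*(21 + T)))/4 = ((-65 + T)/(T + 2*T*(21 + T)))/4 = (-65 + T)/(4*(T + 2*T*(21 + T))))
-26025 - (a((-37 - 20)*(-71 + 28)) + 23699) = -26025 - ((-65 + (-37 - 20)*(-71 + 28))/(4*(((-37 - 20)*(-71 + 28)))*(43 + 2*((-37 - 20)*(-71 + 28)))) + 23699) = -26025 - ((-65 - 57*(-43))/(4*((-57*(-43)))*(43 + 2*(-57*(-43)))) + 23699) = -26025 - ((¼)*(-65 + 2451)/(2451*(43 + 2*2451)) + 23699) = -26025 - ((¼)*(1/2451)*2386/(43 + 4902) + 23699) = -26025 - ((¼)*(1/2451)*2386/4945 + 23699) = -26025 - ((¼)*(1/2451)*(1/4945)*2386 + 23699) = -26025 - (1193/24240390 + 23699) = -26025 - 1*574473003803/24240390 = -26025 - 574473003803/24240390 = -1205329153553/24240390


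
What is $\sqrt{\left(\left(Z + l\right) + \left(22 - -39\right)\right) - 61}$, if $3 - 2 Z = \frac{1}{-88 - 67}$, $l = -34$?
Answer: $\frac{i \sqrt{780735}}{155} \approx 5.7006 i$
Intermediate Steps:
$Z = \frac{233}{155}$ ($Z = \frac{3}{2} - \frac{1}{2 \left(-88 - 67\right)} = \frac{3}{2} - \frac{1}{2 \left(-155\right)} = \frac{3}{2} - - \frac{1}{310} = \frac{3}{2} + \frac{1}{310} = \frac{233}{155} \approx 1.5032$)
$\sqrt{\left(\left(Z + l\right) + \left(22 - -39\right)\right) - 61} = \sqrt{\left(\left(\frac{233}{155} - 34\right) + \left(22 - -39\right)\right) - 61} = \sqrt{\left(- \frac{5037}{155} + \left(22 + 39\right)\right) - 61} = \sqrt{\left(- \frac{5037}{155} + 61\right) - 61} = \sqrt{\frac{4418}{155} - 61} = \sqrt{- \frac{5037}{155}} = \frac{i \sqrt{780735}}{155}$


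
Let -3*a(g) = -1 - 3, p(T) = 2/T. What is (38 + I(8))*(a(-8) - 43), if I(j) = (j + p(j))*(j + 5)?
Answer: -72625/12 ≈ -6052.1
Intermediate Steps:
a(g) = 4/3 (a(g) = -(-1 - 3)/3 = -1/3*(-4) = 4/3)
I(j) = (5 + j)*(j + 2/j) (I(j) = (j + 2/j)*(j + 5) = (j + 2/j)*(5 + j) = (5 + j)*(j + 2/j))
(38 + I(8))*(a(-8) - 43) = (38 + (2 + 8**2 + 5*8 + 10/8))*(4/3 - 43) = (38 + (2 + 64 + 40 + 10*(1/8)))*(-125/3) = (38 + (2 + 64 + 40 + 5/4))*(-125/3) = (38 + 429/4)*(-125/3) = (581/4)*(-125/3) = -72625/12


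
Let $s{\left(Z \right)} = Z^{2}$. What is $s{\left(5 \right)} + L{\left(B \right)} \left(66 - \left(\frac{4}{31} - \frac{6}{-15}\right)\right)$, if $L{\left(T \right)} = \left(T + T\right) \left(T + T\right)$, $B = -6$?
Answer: $\frac{1465187}{155} \approx 9452.8$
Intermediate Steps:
$L{\left(T \right)} = 4 T^{2}$ ($L{\left(T \right)} = 2 T 2 T = 4 T^{2}$)
$s{\left(5 \right)} + L{\left(B \right)} \left(66 - \left(\frac{4}{31} - \frac{6}{-15}\right)\right) = 5^{2} + 4 \left(-6\right)^{2} \left(66 - \left(\frac{4}{31} - \frac{6}{-15}\right)\right) = 25 + 4 \cdot 36 \left(66 - \left(4 \cdot \frac{1}{31} - - \frac{2}{5}\right)\right) = 25 + 144 \left(66 - \left(\frac{4}{31} + \frac{2}{5}\right)\right) = 25 + 144 \left(66 - \frac{82}{155}\right) = 25 + 144 \cdot \frac{10148}{155} = 25 + \frac{1461312}{155} = \frac{1465187}{155}$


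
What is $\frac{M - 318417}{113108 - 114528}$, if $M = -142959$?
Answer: $\frac{115344}{355} \approx 324.91$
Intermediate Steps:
$\frac{M - 318417}{113108 - 114528} = \frac{-142959 - 318417}{113108 - 114528} = - \frac{461376}{-1420} = \left(-461376\right) \left(- \frac{1}{1420}\right) = \frac{115344}{355}$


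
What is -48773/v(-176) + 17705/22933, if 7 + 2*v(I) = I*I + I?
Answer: -1691832353/706175869 ≈ -2.3958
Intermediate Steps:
v(I) = -7/2 + I/2 + I²/2 (v(I) = -7/2 + (I*I + I)/2 = -7/2 + (I² + I)/2 = -7/2 + (I + I²)/2 = -7/2 + (I/2 + I²/2) = -7/2 + I/2 + I²/2)
-48773/v(-176) + 17705/22933 = -48773/(-7/2 + (½)*(-176) + (½)*(-176)²) + 17705/22933 = -48773/(-7/2 - 88 + (½)*30976) + 17705*(1/22933) = -48773/(-7/2 - 88 + 15488) + 17705/22933 = -48773/30793/2 + 17705/22933 = -48773*2/30793 + 17705/22933 = -97546/30793 + 17705/22933 = -1691832353/706175869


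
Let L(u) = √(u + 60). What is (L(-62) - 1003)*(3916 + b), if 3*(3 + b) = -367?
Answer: -11406116/3 + 11372*I*√2/3 ≈ -3.802e+6 + 5360.8*I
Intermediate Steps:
L(u) = √(60 + u)
b = -376/3 (b = -3 + (⅓)*(-367) = -3 - 367/3 = -376/3 ≈ -125.33)
(L(-62) - 1003)*(3916 + b) = (√(60 - 62) - 1003)*(3916 - 376/3) = (√(-2) - 1003)*(11372/3) = (I*√2 - 1003)*(11372/3) = (-1003 + I*√2)*(11372/3) = -11406116/3 + 11372*I*√2/3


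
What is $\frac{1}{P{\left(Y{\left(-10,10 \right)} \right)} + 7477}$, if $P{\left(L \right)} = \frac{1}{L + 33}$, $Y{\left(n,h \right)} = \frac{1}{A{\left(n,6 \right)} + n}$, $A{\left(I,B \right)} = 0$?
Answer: $\frac{329}{2459943} \approx 0.00013374$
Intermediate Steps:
$Y{\left(n,h \right)} = \frac{1}{n}$ ($Y{\left(n,h \right)} = \frac{1}{0 + n} = \frac{1}{n}$)
$P{\left(L \right)} = \frac{1}{33 + L}$
$\frac{1}{P{\left(Y{\left(-10,10 \right)} \right)} + 7477} = \frac{1}{\frac{1}{33 + \frac{1}{-10}} + 7477} = \frac{1}{\frac{1}{33 - \frac{1}{10}} + 7477} = \frac{1}{\frac{1}{\frac{329}{10}} + 7477} = \frac{1}{\frac{10}{329} + 7477} = \frac{1}{\frac{2459943}{329}} = \frac{329}{2459943}$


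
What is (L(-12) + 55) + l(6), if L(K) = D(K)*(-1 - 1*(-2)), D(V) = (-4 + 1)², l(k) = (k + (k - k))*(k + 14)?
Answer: 184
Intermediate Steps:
l(k) = k*(14 + k) (l(k) = (k + 0)*(14 + k) = k*(14 + k))
D(V) = 9 (D(V) = (-3)² = 9)
L(K) = 9 (L(K) = 9*(-1 - 1*(-2)) = 9*(-1 + 2) = 9*1 = 9)
(L(-12) + 55) + l(6) = (9 + 55) + 6*(14 + 6) = 64 + 6*20 = 64 + 120 = 184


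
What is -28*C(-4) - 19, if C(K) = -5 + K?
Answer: 233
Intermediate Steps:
-28*C(-4) - 19 = -28*(-5 - 4) - 19 = -28*(-9) - 19 = 252 - 19 = 233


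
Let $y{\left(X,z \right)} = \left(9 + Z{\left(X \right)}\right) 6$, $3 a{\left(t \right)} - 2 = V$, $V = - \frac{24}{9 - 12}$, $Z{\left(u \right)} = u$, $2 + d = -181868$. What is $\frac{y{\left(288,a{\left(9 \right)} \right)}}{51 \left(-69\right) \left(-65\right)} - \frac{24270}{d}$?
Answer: $\frac{5021787}{35555585} \approx 0.14124$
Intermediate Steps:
$d = -181870$ ($d = -2 - 181868 = -181870$)
$V = 8$ ($V = - \frac{24}{9 - 12} = - \frac{24}{-3} = \left(-24\right) \left(- \frac{1}{3}\right) = 8$)
$a{\left(t \right)} = \frac{10}{3}$ ($a{\left(t \right)} = \frac{2}{3} + \frac{1}{3} \cdot 8 = \frac{2}{3} + \frac{8}{3} = \frac{10}{3}$)
$y{\left(X,z \right)} = 54 + 6 X$ ($y{\left(X,z \right)} = \left(9 + X\right) 6 = 54 + 6 X$)
$\frac{y{\left(288,a{\left(9 \right)} \right)}}{51 \left(-69\right) \left(-65\right)} - \frac{24270}{d} = \frac{54 + 6 \cdot 288}{51 \left(-69\right) \left(-65\right)} - \frac{24270}{-181870} = \frac{54 + 1728}{\left(-3519\right) \left(-65\right)} - - \frac{2427}{18187} = \frac{1782}{228735} + \frac{2427}{18187} = 1782 \cdot \frac{1}{228735} + \frac{2427}{18187} = \frac{198}{25415} + \frac{2427}{18187} = \frac{5021787}{35555585}$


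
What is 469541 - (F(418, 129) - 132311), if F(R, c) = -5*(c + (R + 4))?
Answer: 604607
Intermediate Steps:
F(R, c) = -20 - 5*R - 5*c (F(R, c) = -5*(c + (4 + R)) = -5*(4 + R + c) = -20 - 5*R - 5*c)
469541 - (F(418, 129) - 132311) = 469541 - ((-20 - 5*418 - 5*129) - 132311) = 469541 - ((-20 - 2090 - 645) - 132311) = 469541 - (-2755 - 132311) = 469541 - 1*(-135066) = 469541 + 135066 = 604607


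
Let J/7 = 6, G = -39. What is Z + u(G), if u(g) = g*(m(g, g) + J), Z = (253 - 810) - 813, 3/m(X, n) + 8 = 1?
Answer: -20939/7 ≈ -2991.3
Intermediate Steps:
J = 42 (J = 7*6 = 42)
m(X, n) = -3/7 (m(X, n) = 3/(-8 + 1) = 3/(-7) = 3*(-⅐) = -3/7)
Z = -1370 (Z = -557 - 813 = -1370)
u(g) = 291*g/7 (u(g) = g*(-3/7 + 42) = g*(291/7) = 291*g/7)
Z + u(G) = -1370 + (291/7)*(-39) = -1370 - 11349/7 = -20939/7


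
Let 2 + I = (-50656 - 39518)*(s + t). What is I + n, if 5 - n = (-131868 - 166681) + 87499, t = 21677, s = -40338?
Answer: 1682948067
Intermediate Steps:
n = 211055 (n = 5 - ((-131868 - 166681) + 87499) = 5 - (-298549 + 87499) = 5 - 1*(-211050) = 5 + 211050 = 211055)
I = 1682737012 (I = -2 + (-50656 - 39518)*(-40338 + 21677) = -2 - 90174*(-18661) = -2 + 1682737014 = 1682737012)
I + n = 1682737012 + 211055 = 1682948067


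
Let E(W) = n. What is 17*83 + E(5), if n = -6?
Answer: 1405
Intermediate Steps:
E(W) = -6
17*83 + E(5) = 17*83 - 6 = 1411 - 6 = 1405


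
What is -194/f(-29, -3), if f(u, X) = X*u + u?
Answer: -97/29 ≈ -3.3448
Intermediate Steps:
f(u, X) = u + X*u
-194/f(-29, -3) = -194*(-1/(29*(1 - 3))) = -194/((-29*(-2))) = -194/58 = -194*1/58 = -97/29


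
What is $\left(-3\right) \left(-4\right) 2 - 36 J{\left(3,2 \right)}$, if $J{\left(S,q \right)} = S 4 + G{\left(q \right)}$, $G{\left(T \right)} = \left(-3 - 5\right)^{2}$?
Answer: $-2712$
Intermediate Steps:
$G{\left(T \right)} = 64$ ($G{\left(T \right)} = \left(-8\right)^{2} = 64$)
$J{\left(S,q \right)} = 64 + 4 S$ ($J{\left(S,q \right)} = S 4 + 64 = 4 S + 64 = 64 + 4 S$)
$\left(-3\right) \left(-4\right) 2 - 36 J{\left(3,2 \right)} = \left(-3\right) \left(-4\right) 2 - 36 \left(64 + 4 \cdot 3\right) = 12 \cdot 2 - 36 \left(64 + 12\right) = 24 - 2736 = -2712$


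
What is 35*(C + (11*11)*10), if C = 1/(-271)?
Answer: 11476815/271 ≈ 42350.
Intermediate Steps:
C = -1/271 ≈ -0.0036900
35*(C + (11*11)*10) = 35*(-1/271 + (11*11)*10) = 35*(-1/271 + 121*10) = 35*(-1/271 + 1210) = 35*(327909/271) = 11476815/271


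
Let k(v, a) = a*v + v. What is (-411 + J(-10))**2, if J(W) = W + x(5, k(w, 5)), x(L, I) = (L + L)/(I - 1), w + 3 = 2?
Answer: 8743849/49 ≈ 1.7845e+5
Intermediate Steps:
w = -1 (w = -3 + 2 = -1)
k(v, a) = v + a*v
x(L, I) = 2*L/(-1 + I) (x(L, I) = (2*L)/(-1 + I) = 2*L/(-1 + I))
J(W) = -10/7 + W (J(W) = W + 2*5/(-1 - (1 + 5)) = W + 2*5/(-1 - 1*6) = W + 2*5/(-1 - 6) = W + 2*5/(-7) = W + 2*5*(-1/7) = W - 10/7 = -10/7 + W)
(-411 + J(-10))**2 = (-411 + (-10/7 - 10))**2 = (-411 - 80/7)**2 = (-2957/7)**2 = 8743849/49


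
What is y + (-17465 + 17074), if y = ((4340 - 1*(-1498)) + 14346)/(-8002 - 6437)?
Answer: -1888611/4813 ≈ -392.40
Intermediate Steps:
y = -6728/4813 (y = ((4340 + 1498) + 14346)/(-14439) = (5838 + 14346)*(-1/14439) = 20184*(-1/14439) = -6728/4813 ≈ -1.3979)
y + (-17465 + 17074) = -6728/4813 + (-17465 + 17074) = -6728/4813 - 391 = -1888611/4813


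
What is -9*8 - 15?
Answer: -87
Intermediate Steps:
-9*8 - 15 = -72 - 15 = -87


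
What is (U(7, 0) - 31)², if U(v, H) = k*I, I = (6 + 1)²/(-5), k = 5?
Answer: 6400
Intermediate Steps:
I = -49/5 (I = 7²*(-⅕) = 49*(-⅕) = -49/5 ≈ -9.8000)
U(v, H) = -49 (U(v, H) = 5*(-49/5) = -49)
(U(7, 0) - 31)² = (-49 - 31)² = (-80)² = 6400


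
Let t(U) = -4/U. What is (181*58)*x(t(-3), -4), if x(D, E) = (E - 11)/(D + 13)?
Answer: -472410/43 ≈ -10986.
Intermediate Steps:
x(D, E) = (-11 + E)/(13 + D)
(181*58)*x(t(-3), -4) = (181*58)*((-11 - 4)/(13 - 4/(-3))) = 10498*(-15/(13 - 4*(-⅓))) = 10498*(-15/(13 + 4/3)) = 10498*(-15/(43/3)) = 10498*((3/43)*(-15)) = 10498*(-45/43) = -472410/43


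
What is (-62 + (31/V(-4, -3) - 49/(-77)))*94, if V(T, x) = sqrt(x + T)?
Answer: -63450/11 - 2914*I*sqrt(7)/7 ≈ -5768.2 - 1101.4*I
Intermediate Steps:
V(T, x) = sqrt(T + x)
(-62 + (31/V(-4, -3) - 49/(-77)))*94 = (-62 + (31/(sqrt(-4 - 3)) - 49/(-77)))*94 = (-62 + (31/(sqrt(-7)) - 49*(-1/77)))*94 = (-62 + (31/((I*sqrt(7))) + 7/11))*94 = (-62 + (31*(-I*sqrt(7)/7) + 7/11))*94 = (-62 + (-31*I*sqrt(7)/7 + 7/11))*94 = (-62 + (7/11 - 31*I*sqrt(7)/7))*94 = (-675/11 - 31*I*sqrt(7)/7)*94 = -63450/11 - 2914*I*sqrt(7)/7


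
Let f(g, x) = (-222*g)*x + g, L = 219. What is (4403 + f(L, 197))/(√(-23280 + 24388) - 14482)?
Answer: 17329747721/26215902 + 2393281*√277/26215902 ≈ 662.56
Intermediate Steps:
f(g, x) = g - 222*g*x (f(g, x) = -222*g*x + g = g - 222*g*x)
(4403 + f(L, 197))/(√(-23280 + 24388) - 14482) = (4403 + 219*(1 - 222*197))/(√(-23280 + 24388) - 14482) = (4403 + 219*(1 - 43734))/(√1108 - 14482) = (4403 + 219*(-43733))/(2*√277 - 14482) = (4403 - 9577527)/(-14482 + 2*√277) = -9573124/(-14482 + 2*√277)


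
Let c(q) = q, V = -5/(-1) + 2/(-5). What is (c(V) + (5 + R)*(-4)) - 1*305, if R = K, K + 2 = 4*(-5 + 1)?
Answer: -1242/5 ≈ -248.40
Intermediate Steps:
V = 23/5 (V = -5*(-1) + 2*(-⅕) = 5 - ⅖ = 23/5 ≈ 4.6000)
K = -18 (K = -2 + 4*(-5 + 1) = -2 + 4*(-4) = -2 - 16 = -18)
R = -18
(c(V) + (5 + R)*(-4)) - 1*305 = (23/5 + (5 - 18)*(-4)) - 1*305 = (23/5 - 13*(-4)) - 305 = (23/5 + 52) - 305 = 283/5 - 305 = -1242/5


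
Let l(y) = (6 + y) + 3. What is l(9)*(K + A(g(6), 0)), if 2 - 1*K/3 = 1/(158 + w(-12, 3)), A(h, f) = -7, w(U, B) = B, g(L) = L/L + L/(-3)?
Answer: -2952/161 ≈ -18.335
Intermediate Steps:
l(y) = 9 + y
g(L) = 1 - L/3 (g(L) = 1 + L*(-⅓) = 1 - L/3)
K = 963/161 (K = 6 - 3/(158 + 3) = 6 - 3/161 = 963/161 ≈ 5.9814)
l(9)*(K + A(g(6), 0)) = (9 + 9)*(963/161 - 7) = 18*(-164/161) = -2952/161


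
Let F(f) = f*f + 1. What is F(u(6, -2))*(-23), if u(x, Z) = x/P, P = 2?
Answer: -230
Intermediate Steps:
u(x, Z) = x/2
F(f) = 1 + f**2 (F(f) = f**2 + 1 = 1 + f**2)
F(u(6, -2))*(-23) = (1 + ((1/2)*6)**2)*(-23) = (1 + 3**2)*(-23) = (1 + 9)*(-23) = 10*(-23) = -230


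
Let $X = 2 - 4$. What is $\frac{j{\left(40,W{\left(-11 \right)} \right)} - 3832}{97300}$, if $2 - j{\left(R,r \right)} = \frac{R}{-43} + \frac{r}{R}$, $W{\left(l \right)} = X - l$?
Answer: $- \frac{6586387}{167356000} \approx -0.039356$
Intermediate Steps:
$X = -2$
$W{\left(l \right)} = -2 - l$
$j{\left(R,r \right)} = 2 + \frac{R}{43} - \frac{r}{R}$ ($j{\left(R,r \right)} = 2 - \left(\frac{R}{-43} + \frac{r}{R}\right) = 2 - \left(R \left(- \frac{1}{43}\right) + \frac{r}{R}\right) = 2 - \left(- \frac{R}{43} + \frac{r}{R}\right) = 2 + \left(\frac{R}{43} - \frac{r}{R}\right) = 2 + \frac{R}{43} - \frac{r}{R}$)
$\frac{j{\left(40,W{\left(-11 \right)} \right)} - 3832}{97300} = \frac{\left(2 + \frac{1}{43} \cdot 40 - \frac{-2 - -11}{40}\right) - 3832}{97300} = \left(\left(2 + \frac{40}{43} - \left(-2 + 11\right) \frac{1}{40}\right) - 3832\right) \frac{1}{97300} = \left(\left(2 + \frac{40}{43} - 9 \cdot \frac{1}{40}\right) - 3832\right) \frac{1}{97300} = \left(\left(2 + \frac{40}{43} - \frac{9}{40}\right) - 3832\right) \frac{1}{97300} = \left(\frac{4653}{1720} - 3832\right) \frac{1}{97300} = \left(- \frac{6586387}{1720}\right) \frac{1}{97300} = - \frac{6586387}{167356000}$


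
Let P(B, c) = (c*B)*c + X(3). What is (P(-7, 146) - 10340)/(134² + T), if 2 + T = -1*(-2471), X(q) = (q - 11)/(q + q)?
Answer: -95732/12255 ≈ -7.8117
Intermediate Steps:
X(q) = (-11 + q)/(2*q) (X(q) = (-11 + q)/((2*q)) = (-11 + q)*(1/(2*q)) = (-11 + q)/(2*q))
T = 2469 (T = -2 - 1*(-2471) = -2 + 2471 = 2469)
P(B, c) = -4/3 + B*c² (P(B, c) = (c*B)*c + (½)*(-11 + 3)/3 = (B*c)*c + (½)*(⅓)*(-8) = B*c² - 4/3 = -4/3 + B*c²)
(P(-7, 146) - 10340)/(134² + T) = ((-4/3 - 7*146²) - 10340)/(134² + 2469) = ((-4/3 - 7*21316) - 10340)/(17956 + 2469) = ((-4/3 - 149212) - 10340)/20425 = (-447640/3 - 10340)*(1/20425) = -478660/3*1/20425 = -95732/12255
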